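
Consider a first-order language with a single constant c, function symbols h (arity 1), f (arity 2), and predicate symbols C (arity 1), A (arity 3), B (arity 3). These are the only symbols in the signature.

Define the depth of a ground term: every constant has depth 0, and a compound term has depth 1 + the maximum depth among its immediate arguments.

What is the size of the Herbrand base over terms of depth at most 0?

First count ground terms of depth ≤ 0.
Let N_k = |{terms of depth ≤ k}|. Then N_0 = 1 and N_k = 1 + N_{k-1} + N_{k-1}^2 for k ≥ 1 (one summand per function symbol, arity giving the exponent).
N_0 = 1
So |H| = 1.
Ground atoms are formed by filling each argument slot of a predicate with a term from H, so an r-ary predicate gives |H|^r atoms:
  C: 1;  A: 1^3 = 1;  B: 1^3 = 1
Total ground atoms: 1 + 1 + 1 = 3.

3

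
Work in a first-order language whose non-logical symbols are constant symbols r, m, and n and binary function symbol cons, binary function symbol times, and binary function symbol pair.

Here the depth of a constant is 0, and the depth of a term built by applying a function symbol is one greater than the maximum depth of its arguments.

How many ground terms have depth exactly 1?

27

Write N_k for the number of ground terms of depth ≤ k. A term of depth ≤ k is either a constant or a function symbol applied to arguments of depth ≤ k−1, so N_k = 3 + N_{k-1}^2 + N_{k-1}^2 + N_{k-1}^2.
N_0 = 3
N_1 = 3 + 3^2 + 3^2 + 3^2 = 30
Terms of depth exactly 1: N_1 − N_0 = 30 − 3 = 27.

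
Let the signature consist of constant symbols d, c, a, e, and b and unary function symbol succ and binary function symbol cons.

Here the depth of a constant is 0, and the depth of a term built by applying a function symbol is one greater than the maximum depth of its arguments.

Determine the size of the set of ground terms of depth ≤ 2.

Count level by level. With function symbols succ/1, cons/2, the terms of depth ≤ k are the 5 constants together with each function applied to depth-≤(k−1) tuples, so N_k = 5 + N_{k-1} + N_{k-1}^2.
N_0 = 5
N_1 = 5 + 5 + 5^2 = 35
N_2 = 5 + 35 + 35^2 = 1265

1265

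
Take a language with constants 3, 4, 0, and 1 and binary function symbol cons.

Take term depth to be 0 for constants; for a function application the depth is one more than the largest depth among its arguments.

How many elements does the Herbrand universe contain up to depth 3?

Count level by level. With function symbols cons/2, the terms of depth ≤ k are the 4 constants together with each function applied to depth-≤(k−1) tuples, so N_k = 4 + N_{k-1}^2.
N_0 = 4
N_1 = 4 + 4^2 = 20
N_2 = 4 + 20^2 = 404
N_3 = 4 + 404^2 = 163220

163220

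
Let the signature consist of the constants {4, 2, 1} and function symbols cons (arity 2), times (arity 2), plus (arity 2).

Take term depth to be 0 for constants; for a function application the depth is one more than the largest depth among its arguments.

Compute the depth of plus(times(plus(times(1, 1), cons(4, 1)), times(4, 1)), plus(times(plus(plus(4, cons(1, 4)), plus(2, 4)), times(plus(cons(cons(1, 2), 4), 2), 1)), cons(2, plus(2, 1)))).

7

depth(times(1, 1)) = 1 + max(0, 0) = 1
depth(cons(4, 1)) = 1 + max(0, 0) = 1
depth(plus(times(1, 1), cons(4, 1))) = 1 + max(1, 1) = 2
depth(times(4, 1)) = 1 + max(0, 0) = 1
depth(times(plus(times(1, 1), cons(4, 1)), times(4, 1))) = 1 + max(2, 1) = 3
depth(cons(1, 4)) = 1 + max(0, 0) = 1
depth(plus(4, cons(1, 4))) = 1 + max(0, 1) = 2
depth(plus(2, 4)) = 1 + max(0, 0) = 1
depth(plus(plus(4, cons(1, 4)), plus(2, 4))) = 1 + max(2, 1) = 3
depth(cons(1, 2)) = 1 + max(0, 0) = 1
depth(cons(cons(1, 2), 4)) = 1 + max(1, 0) = 2
depth(plus(cons(cons(1, 2), 4), 2)) = 1 + max(2, 0) = 3
depth(times(plus(cons(cons(1, 2), 4), 2), 1)) = 1 + max(3, 0) = 4
depth(times(plus(plus(4, cons(1, 4)), plus(2, 4)), times(plus(cons(cons(1, 2), 4), 2), 1))) = 1 + max(3, 4) = 5
depth(plus(2, 1)) = 1 + max(0, 0) = 1
depth(cons(2, plus(2, 1))) = 1 + max(0, 1) = 2
depth(plus(times(plus(plus(4, cons(1, 4)), plus(2, 4)), times(plus(cons(cons(1, 2), 4), 2), 1)), cons(2, plus(2, 1)))) = 1 + max(5, 2) = 6
depth(plus(times(plus(times(1, 1), cons(4, 1)), times(4, 1)), plus(times(plus(plus(4, cons(1, 4)), plus(2, 4)), times(plus(cons(cons(1, 2), 4), 2), 1)), cons(2, plus(2, 1))))) = 1 + max(3, 6) = 7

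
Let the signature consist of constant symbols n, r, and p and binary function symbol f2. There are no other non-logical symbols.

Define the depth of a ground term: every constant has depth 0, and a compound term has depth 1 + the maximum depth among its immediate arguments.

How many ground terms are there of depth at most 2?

147

If N_k denotes the number of depth-≤k ground terms, the 3 constants give N_0 = 3, and each function symbol of arity r contributes N_{k-1}^r new terms at level k: N_k = 3 + N_{k-1}^2.
N_0 = 3
N_1 = 3 + 3^2 = 12
N_2 = 3 + 12^2 = 147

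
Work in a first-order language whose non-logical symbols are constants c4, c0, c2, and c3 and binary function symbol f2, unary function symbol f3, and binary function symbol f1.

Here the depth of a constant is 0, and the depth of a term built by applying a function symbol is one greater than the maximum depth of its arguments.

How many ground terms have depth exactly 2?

3204

Let N_k count ground terms of depth at most k. Each non-constant term of depth ≤ k is some function symbol applied to depth-≤(k−1) arguments, giving N_k = 4 + N_{k-1}^2 + N_{k-1} + N_{k-1}^2.
N_0 = 4
N_1 = 4 + 4^2 + 4 + 4^2 = 40
N_2 = 4 + 40^2 + 40 + 40^2 = 3244
Terms of depth exactly 2: N_2 − N_1 = 3244 − 40 = 3204.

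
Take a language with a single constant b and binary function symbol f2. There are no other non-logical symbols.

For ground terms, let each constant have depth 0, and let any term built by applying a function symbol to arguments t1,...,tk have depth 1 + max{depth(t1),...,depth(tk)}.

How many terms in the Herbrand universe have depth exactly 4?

Let N_k = |{terms of depth ≤ k}|. Then N_0 = 1 and N_k = 1 + N_{k-1}^2 for k ≥ 1 (one summand per function symbol, arity giving the exponent).
N_0 = 1
N_1 = 1 + 1^2 = 2
N_2 = 1 + 2^2 = 5
N_3 = 1 + 5^2 = 26
N_4 = 1 + 26^2 = 677
Terms of depth exactly 4: N_4 − N_3 = 677 − 26 = 651.

651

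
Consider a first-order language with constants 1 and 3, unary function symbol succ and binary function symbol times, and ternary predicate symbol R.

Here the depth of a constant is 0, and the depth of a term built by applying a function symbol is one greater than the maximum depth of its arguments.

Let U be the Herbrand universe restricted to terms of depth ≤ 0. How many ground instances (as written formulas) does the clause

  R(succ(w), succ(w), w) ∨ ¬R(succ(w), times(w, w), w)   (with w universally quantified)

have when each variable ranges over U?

2

Ground terms of depth ≤ 0:
  Count level by level. With function symbols succ/1, times/2, the terms of depth ≤ k are the 2 constants together with each function applied to depth-≤(k−1) tuples, so N_k = 2 + N_{k-1} + N_{k-1}^2.
  N_0 = 2
So there are 2 ground terms available for substitution.
The variable w ranges independently over the available ground terms, and distinct assignments produce distinct instances.
Number of ground instances = 2.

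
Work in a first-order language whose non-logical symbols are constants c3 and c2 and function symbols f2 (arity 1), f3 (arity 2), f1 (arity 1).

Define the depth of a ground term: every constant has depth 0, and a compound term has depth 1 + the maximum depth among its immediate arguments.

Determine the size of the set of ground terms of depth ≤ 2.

122

If N_k denotes the number of depth-≤k ground terms, the 2 constants give N_0 = 2, and each function symbol of arity r contributes N_{k-1}^r new terms at level k: N_k = 2 + N_{k-1} + N_{k-1}^2 + N_{k-1}.
N_0 = 2
N_1 = 2 + 2 + 2^2 + 2 = 10
N_2 = 2 + 10 + 10^2 + 10 = 122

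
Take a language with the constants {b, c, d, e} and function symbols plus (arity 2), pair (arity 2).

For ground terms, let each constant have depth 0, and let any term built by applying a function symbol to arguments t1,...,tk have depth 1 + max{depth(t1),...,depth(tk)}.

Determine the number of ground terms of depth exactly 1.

Let N_k count ground terms of depth at most k. Each non-constant term of depth ≤ k is some function symbol applied to depth-≤(k−1) arguments, giving N_k = 4 + N_{k-1}^2 + N_{k-1}^2.
N_0 = 4
N_1 = 4 + 4^2 + 4^2 = 36
Terms of depth exactly 1: N_1 − N_0 = 36 − 4 = 32.

32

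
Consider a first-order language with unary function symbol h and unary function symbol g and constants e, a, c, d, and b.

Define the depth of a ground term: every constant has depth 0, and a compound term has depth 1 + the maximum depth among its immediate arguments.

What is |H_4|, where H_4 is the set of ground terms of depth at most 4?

Let N_k count ground terms of depth at most k. Each non-constant term of depth ≤ k is some function symbol applied to depth-≤(k−1) arguments, giving N_k = 5 + N_{k-1} + N_{k-1}.
N_0 = 5
N_1 = 5 + 5 + 5 = 15
N_2 = 5 + 15 + 15 = 35
N_3 = 5 + 35 + 35 = 75
N_4 = 5 + 75 + 75 = 155

155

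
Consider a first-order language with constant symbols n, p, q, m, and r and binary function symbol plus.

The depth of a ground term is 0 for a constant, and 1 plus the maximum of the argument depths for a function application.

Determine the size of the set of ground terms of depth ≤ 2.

Count level by level. With function symbols plus/2, the terms of depth ≤ k are the 5 constants together with each function applied to depth-≤(k−1) tuples, so N_k = 5 + N_{k-1}^2.
N_0 = 5
N_1 = 5 + 5^2 = 30
N_2 = 5 + 30^2 = 905

905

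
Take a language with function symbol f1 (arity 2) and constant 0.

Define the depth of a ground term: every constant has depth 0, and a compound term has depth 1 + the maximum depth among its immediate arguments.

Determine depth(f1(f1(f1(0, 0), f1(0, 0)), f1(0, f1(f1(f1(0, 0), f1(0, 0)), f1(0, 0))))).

depth(f1(0, 0)) = 1 + max(0, 0) = 1
depth(f1(f1(0, 0), f1(0, 0))) = 1 + max(1, 1) = 2
depth(f1(f1(f1(0, 0), f1(0, 0)), f1(0, 0))) = 1 + max(2, 1) = 3
depth(f1(0, f1(f1(f1(0, 0), f1(0, 0)), f1(0, 0)))) = 1 + max(0, 3) = 4
depth(f1(f1(f1(0, 0), f1(0, 0)), f1(0, f1(f1(f1(0, 0), f1(0, 0)), f1(0, 0))))) = 1 + max(2, 4) = 5

5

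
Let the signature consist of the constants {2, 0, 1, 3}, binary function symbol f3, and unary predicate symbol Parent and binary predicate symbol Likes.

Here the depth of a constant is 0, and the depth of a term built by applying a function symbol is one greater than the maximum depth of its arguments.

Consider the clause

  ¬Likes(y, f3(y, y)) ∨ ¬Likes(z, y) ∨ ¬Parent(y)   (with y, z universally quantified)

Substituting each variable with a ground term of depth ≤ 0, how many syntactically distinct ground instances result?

16

Ground terms of depth ≤ 0:
  Count level by level. With function symbols f3/2, the terms of depth ≤ k are the 4 constants together with each function applied to depth-≤(k−1) tuples, so N_k = 4 + N_{k-1}^2.
  N_0 = 4
  Explicitly: 2, 0, 1, 3.
So there are 4 ground terms available for substitution.
The clause has 2 distinct variables (y, z), each appearing in the body. In the free term algebra distinct substitutions yield syntactically distinct ground instances.
Number of ground instances = 4^2 = 16.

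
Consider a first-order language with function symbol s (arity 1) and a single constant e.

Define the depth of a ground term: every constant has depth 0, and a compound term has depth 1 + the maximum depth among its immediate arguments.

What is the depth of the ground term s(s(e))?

2

depth(s(e)) = 1 + depth(e) = 1 + 0 = 1
depth(s(s(e))) = 1 + depth(s(e)) = 1 + 1 = 2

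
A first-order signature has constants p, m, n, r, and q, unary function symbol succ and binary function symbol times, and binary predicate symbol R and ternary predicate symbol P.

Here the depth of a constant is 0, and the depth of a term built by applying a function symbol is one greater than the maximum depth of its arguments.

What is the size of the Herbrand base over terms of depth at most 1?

44100

First count ground terms of depth ≤ 1.
Count level by level. With function symbols succ/1, times/2, the terms of depth ≤ k are the 5 constants together with each function applied to depth-≤(k−1) tuples, so N_k = 5 + N_{k-1} + N_{k-1}^2.
N_0 = 5
N_1 = 5 + 5 + 5^2 = 35
So |H| = 35.
For each predicate symbol, the number of ground atoms is |H| raised to its arity; summing:
  R: 35^2 = 1225;  P: 35^3 = 42875
Total ground atoms: 1225 + 42875 = 44100.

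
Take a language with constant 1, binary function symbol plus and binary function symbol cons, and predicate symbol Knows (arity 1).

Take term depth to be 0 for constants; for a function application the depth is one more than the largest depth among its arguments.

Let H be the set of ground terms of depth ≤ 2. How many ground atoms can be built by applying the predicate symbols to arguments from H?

First count ground terms of depth ≤ 2.
Let N_k = |{terms of depth ≤ k}|. Then N_0 = 1 and N_k = 1 + N_{k-1}^2 + N_{k-1}^2 for k ≥ 1 (one summand per function symbol, arity giving the exponent).
N_0 = 1
N_1 = 1 + 1^2 + 1^2 = 3
N_2 = 1 + 3^2 + 3^2 = 19
So |H| = 19.
Each predicate of arity r yields |H|^r ground atoms (one per choice of an r-tuple from H):
  Knows: 19
Total ground atoms: 19.

19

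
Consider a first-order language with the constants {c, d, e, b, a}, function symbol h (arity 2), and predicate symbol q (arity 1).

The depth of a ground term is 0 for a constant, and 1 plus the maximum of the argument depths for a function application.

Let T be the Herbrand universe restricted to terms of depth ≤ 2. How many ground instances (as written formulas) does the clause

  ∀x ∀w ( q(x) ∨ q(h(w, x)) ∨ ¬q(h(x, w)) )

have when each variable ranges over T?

819025

Ground terms of depth ≤ 2:
  Write N_k for the number of ground terms of depth ≤ k. A term of depth ≤ k is either a constant or a function symbol applied to arguments of depth ≤ k−1, so N_k = 5 + N_{k-1}^2.
  N_0 = 5
  N_1 = 5 + 5^2 = 30
  N_2 = 5 + 30^2 = 905
So there are 905 ground terms available for substitution.
The clause has 2 distinct variables (x, w), each appearing in the body. In the free term algebra distinct substitutions yield syntactically distinct ground instances.
Number of ground instances = 905^2 = 819025.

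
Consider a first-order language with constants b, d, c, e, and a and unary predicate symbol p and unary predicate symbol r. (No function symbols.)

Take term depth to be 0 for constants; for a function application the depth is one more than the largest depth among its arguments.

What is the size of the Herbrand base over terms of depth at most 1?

10

First count ground terms of depth ≤ 1.
With no function symbols every ground term is a constant, so there are exactly 5 ground terms at every depth bound.
N_0 = 5
N_1 = 5
So |H| = 5.
Ground atoms are formed by filling each argument slot of a predicate with a term from H, so an r-ary predicate gives |H|^r atoms:
  p: 5;  r: 5
Total ground atoms: 5 + 5 = 10.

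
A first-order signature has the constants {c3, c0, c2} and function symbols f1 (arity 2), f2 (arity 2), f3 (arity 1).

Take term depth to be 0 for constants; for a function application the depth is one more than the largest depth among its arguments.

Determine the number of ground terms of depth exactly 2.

Let N_k = |{terms of depth ≤ k}|. Then N_0 = 3 and N_k = 3 + N_{k-1}^2 + N_{k-1}^2 + N_{k-1} for k ≥ 1 (one summand per function symbol, arity giving the exponent).
N_0 = 3
N_1 = 3 + 3^2 + 3^2 + 3 = 24
N_2 = 3 + 24^2 + 24^2 + 24 = 1179
Terms of depth exactly 2: N_2 − N_1 = 1179 − 24 = 1155.

1155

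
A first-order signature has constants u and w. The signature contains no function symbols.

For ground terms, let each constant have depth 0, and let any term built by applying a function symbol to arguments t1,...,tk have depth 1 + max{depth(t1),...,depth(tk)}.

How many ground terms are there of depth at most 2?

With no function symbols every ground term is a constant, so there are exactly 2 ground terms at every depth bound.
N_0 = 2
N_1 = 2
N_2 = 2
Explicitly: u, w.

2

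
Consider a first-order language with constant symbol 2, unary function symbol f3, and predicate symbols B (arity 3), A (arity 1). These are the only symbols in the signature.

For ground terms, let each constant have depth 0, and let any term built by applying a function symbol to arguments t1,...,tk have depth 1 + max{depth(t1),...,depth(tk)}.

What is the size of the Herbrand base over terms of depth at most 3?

First count ground terms of depth ≤ 3.
Let N_k = |{terms of depth ≤ k}|. Then N_0 = 1 and N_k = 1 + N_{k-1} for k ≥ 1 (one summand per function symbol, arity giving the exponent).
N_0 = 1
N_1 = 1 + 1 = 2
N_2 = 1 + 2 = 3
N_3 = 1 + 3 = 4
So |H| = 4.
Ground atoms are formed by filling each argument slot of a predicate with a term from H, so an r-ary predicate gives |H|^r atoms:
  B: 4^3 = 64;  A: 4
Total ground atoms: 64 + 4 = 68.

68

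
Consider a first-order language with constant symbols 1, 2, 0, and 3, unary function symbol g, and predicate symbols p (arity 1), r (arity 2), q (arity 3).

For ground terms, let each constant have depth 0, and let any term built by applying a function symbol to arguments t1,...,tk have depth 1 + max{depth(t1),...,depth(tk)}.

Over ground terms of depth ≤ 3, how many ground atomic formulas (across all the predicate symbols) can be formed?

First count ground terms of depth ≤ 3.
If N_k denotes the number of depth-≤k ground terms, the 4 constants give N_0 = 4, and each function symbol of arity r contributes N_{k-1}^r new terms at level k: N_k = 4 + N_{k-1}.
N_0 = 4
N_1 = 4 + 4 = 8
N_2 = 4 + 8 = 12
N_3 = 4 + 12 = 16
So |H| = 16.
For each predicate symbol, the number of ground atoms is |H| raised to its arity; summing:
  p: 16;  r: 16^2 = 256;  q: 16^3 = 4096
Total ground atoms: 16 + 256 + 4096 = 4368.

4368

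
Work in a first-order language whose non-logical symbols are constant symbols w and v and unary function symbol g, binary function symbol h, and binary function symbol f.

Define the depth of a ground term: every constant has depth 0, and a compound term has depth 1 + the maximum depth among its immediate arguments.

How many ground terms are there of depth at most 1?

Write N_k for the number of ground terms of depth ≤ k. A term of depth ≤ k is either a constant or a function symbol applied to arguments of depth ≤ k−1, so N_k = 2 + N_{k-1} + N_{k-1}^2 + N_{k-1}^2.
N_0 = 2
N_1 = 2 + 2 + 2^2 + 2^2 = 12

12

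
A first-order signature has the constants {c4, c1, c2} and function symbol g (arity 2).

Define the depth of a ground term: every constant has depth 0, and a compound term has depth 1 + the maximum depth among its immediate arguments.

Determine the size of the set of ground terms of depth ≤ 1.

12

If N_k denotes the number of depth-≤k ground terms, the 3 constants give N_0 = 3, and each function symbol of arity r contributes N_{k-1}^r new terms at level k: N_k = 3 + N_{k-1}^2.
N_0 = 3
N_1 = 3 + 3^2 = 12
Explicitly: c4, c1, c2, g(c4, c4), g(c4, c1), g(c4, c2), g(c1, c4), g(c1, c1), g(c1, c2), g(c2, c4), g(c2, c1), g(c2, c2).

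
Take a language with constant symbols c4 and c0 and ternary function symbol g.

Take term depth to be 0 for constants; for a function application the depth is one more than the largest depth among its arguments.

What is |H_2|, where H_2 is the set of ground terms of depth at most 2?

Let N_k = |{terms of depth ≤ k}|. Then N_0 = 2 and N_k = 2 + N_{k-1}^3 for k ≥ 1 (one summand per function symbol, arity giving the exponent).
N_0 = 2
N_1 = 2 + 2^3 = 10
N_2 = 2 + 10^3 = 1002

1002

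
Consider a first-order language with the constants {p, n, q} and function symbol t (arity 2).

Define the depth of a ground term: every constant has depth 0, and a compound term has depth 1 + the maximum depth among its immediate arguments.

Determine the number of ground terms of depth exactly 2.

Write N_k for the number of ground terms of depth ≤ k. A term of depth ≤ k is either a constant or a function symbol applied to arguments of depth ≤ k−1, so N_k = 3 + N_{k-1}^2.
N_0 = 3
N_1 = 3 + 3^2 = 12
N_2 = 3 + 12^2 = 147
Terms of depth exactly 2: N_2 − N_1 = 147 − 12 = 135.

135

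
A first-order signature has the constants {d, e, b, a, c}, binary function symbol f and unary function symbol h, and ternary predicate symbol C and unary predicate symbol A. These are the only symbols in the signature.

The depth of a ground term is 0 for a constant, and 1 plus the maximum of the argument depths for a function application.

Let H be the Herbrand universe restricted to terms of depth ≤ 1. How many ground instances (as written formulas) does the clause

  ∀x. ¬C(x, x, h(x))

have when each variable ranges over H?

Ground terms of depth ≤ 1:
  Let N_k = |{terms of depth ≤ k}|. Then N_0 = 5 and N_k = 5 + N_{k-1}^2 + N_{k-1} for k ≥ 1 (one summand per function symbol, arity giving the exponent).
  N_0 = 5
  N_1 = 5 + 5^2 + 5 = 35
So there are 35 ground terms available for substitution.
The clause has 1 distinct variable (x), which appears in the body. In the free term algebra distinct substitutions yield syntactically distinct ground instances.
Number of ground instances = 35.

35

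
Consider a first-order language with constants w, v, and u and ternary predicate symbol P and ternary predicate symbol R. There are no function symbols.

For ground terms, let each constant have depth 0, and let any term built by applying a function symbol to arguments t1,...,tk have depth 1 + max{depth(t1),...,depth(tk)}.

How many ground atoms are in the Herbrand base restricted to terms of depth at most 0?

54

First count ground terms of depth ≤ 0.
With no function symbols every ground term is a constant, so there are exactly 3 ground terms at every depth bound.
N_0 = 3
Explicitly: w, v, u.
So |H| = 3.
Ground atoms are formed by filling each argument slot of a predicate with a term from H, so an r-ary predicate gives |H|^r atoms:
  P: 3^3 = 27;  R: 3^3 = 27
Total ground atoms: 27 + 27 = 54.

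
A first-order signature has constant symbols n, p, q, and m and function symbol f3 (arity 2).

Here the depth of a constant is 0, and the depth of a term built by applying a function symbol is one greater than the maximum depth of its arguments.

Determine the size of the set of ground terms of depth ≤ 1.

Let N_k count ground terms of depth at most k. Each non-constant term of depth ≤ k is some function symbol applied to depth-≤(k−1) arguments, giving N_k = 4 + N_{k-1}^2.
N_0 = 4
N_1 = 4 + 4^2 = 20

20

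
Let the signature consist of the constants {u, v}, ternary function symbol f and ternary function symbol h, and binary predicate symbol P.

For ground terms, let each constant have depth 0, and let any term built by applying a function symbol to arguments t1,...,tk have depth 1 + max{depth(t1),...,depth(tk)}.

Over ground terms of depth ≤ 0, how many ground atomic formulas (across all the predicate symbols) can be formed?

First count ground terms of depth ≤ 0.
Count level by level. With function symbols f/3, h/3, the terms of depth ≤ k are the 2 constants together with each function applied to depth-≤(k−1) tuples, so N_k = 2 + N_{k-1}^3 + N_{k-1}^3.
N_0 = 2
Explicitly: u, v.
So |H| = 2.
A ground atom is a predicate applied to a tuple of terms from H, so the count is the sum over predicates of |H|^arity:
  P: 2^2 = 4
Total ground atoms: 4.

4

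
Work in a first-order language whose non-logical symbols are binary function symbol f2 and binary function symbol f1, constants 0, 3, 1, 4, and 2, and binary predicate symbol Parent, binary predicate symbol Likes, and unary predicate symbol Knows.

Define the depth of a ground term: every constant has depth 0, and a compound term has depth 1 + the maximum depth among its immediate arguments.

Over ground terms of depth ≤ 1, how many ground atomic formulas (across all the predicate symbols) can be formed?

First count ground terms of depth ≤ 1.
Count level by level. With function symbols f2/2, f1/2, the terms of depth ≤ k are the 5 constants together with each function applied to depth-≤(k−1) tuples, so N_k = 5 + N_{k-1}^2 + N_{k-1}^2.
N_0 = 5
N_1 = 5 + 5^2 + 5^2 = 55
So |H| = 55.
For each predicate symbol, the number of ground atoms is |H| raised to its arity; summing:
  Parent: 55^2 = 3025;  Likes: 55^2 = 3025;  Knows: 55
Total ground atoms: 3025 + 3025 + 55 = 6105.

6105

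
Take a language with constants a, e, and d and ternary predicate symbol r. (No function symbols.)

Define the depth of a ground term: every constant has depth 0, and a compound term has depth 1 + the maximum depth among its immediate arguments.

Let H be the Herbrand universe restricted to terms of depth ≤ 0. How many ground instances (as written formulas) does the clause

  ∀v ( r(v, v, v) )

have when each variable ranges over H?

3

Ground terms of depth ≤ 0:
  With no function symbols every ground term is a constant, so there are exactly 3 ground terms at every depth bound.
  N_0 = 3
So there are 3 ground terms available for substitution.
The clause has 1 distinct variable (v), which appears in the body. In the free term algebra distinct substitutions yield syntactically distinct ground instances.
Number of ground instances = 3.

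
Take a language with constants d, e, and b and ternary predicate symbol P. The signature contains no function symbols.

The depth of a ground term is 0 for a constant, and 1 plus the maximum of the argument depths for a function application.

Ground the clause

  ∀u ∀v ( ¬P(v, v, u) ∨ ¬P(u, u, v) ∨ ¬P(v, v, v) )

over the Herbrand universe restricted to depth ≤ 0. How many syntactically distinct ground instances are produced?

9

Ground terms of depth ≤ 0:
  With no function symbols every ground term is a constant, so there are exactly 3 ground terms at every depth bound.
  N_0 = 3
  Explicitly: d, e, b.
So there are 3 ground terms available for substitution.
The clause has 2 distinct variables (u, v), each appearing in the body. In the free term algebra distinct substitutions yield syntactically distinct ground instances.
Number of ground instances = 3^2 = 9.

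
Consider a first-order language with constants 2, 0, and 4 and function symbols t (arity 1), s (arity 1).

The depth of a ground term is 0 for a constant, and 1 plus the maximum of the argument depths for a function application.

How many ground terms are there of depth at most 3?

Count level by level. With function symbols t/1, s/1, the terms of depth ≤ k are the 3 constants together with each function applied to depth-≤(k−1) tuples, so N_k = 3 + N_{k-1} + N_{k-1}.
N_0 = 3
N_1 = 3 + 3 + 3 = 9
N_2 = 3 + 9 + 9 = 21
N_3 = 3 + 21 + 21 = 45

45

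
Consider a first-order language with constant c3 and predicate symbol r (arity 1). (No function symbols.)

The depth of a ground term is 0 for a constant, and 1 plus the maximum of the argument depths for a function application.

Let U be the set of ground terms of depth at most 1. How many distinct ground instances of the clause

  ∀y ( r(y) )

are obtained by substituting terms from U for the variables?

Ground terms of depth ≤ 1:
  With no function symbols every ground term is a constant, so there is exactly 1 ground term at every depth bound.
  N_0 = 1
  N_1 = 1
  Explicitly: c3.
So there is exactly 1 ground term available for substitution.
The clause has 1 distinct variable (y), which appears in the body. In the free term algebra distinct substitutions yield syntactically distinct ground instances.
Number of ground instances = 1.

1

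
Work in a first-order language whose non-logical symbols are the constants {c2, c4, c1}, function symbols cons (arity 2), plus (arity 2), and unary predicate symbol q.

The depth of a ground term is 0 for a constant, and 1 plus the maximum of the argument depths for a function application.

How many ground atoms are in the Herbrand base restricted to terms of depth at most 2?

885

First count ground terms of depth ≤ 2.
Let N_k = |{terms of depth ≤ k}|. Then N_0 = 3 and N_k = 3 + N_{k-1}^2 + N_{k-1}^2 for k ≥ 1 (one summand per function symbol, arity giving the exponent).
N_0 = 3
N_1 = 3 + 3^2 + 3^2 = 21
N_2 = 3 + 21^2 + 21^2 = 885
So |H| = 885.
Each predicate of arity r yields |H|^r ground atoms (one per choice of an r-tuple from H):
  q: 885
Total ground atoms: 885.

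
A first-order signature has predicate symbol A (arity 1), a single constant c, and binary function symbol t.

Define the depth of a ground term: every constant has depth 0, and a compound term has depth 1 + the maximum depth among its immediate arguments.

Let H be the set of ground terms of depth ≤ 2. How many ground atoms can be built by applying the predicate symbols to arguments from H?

5

First count ground terms of depth ≤ 2.
Let N_k count ground terms of depth at most k. Each non-constant term of depth ≤ k is some function symbol applied to depth-≤(k−1) arguments, giving N_k = 1 + N_{k-1}^2.
N_0 = 1
N_1 = 1 + 1^2 = 2
N_2 = 1 + 2^2 = 5
Explicitly: c, t(c, c), t(c, t(c, c)), t(t(c, c), c), t(t(c, c), t(c, c)).
So |H| = 5.
Ground atoms are formed by filling each argument slot of a predicate with a term from H, so an r-ary predicate gives |H|^r atoms:
  A: 5
Total ground atoms: 5.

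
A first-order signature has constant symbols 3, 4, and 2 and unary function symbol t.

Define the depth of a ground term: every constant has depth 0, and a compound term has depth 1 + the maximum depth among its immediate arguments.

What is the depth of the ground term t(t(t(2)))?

3

depth(t(2)) = 1 + depth(2) = 1 + 0 = 1
depth(t(t(2))) = 1 + depth(t(2)) = 1 + 1 = 2
depth(t(t(t(2)))) = 1 + depth(t(t(2))) = 1 + 2 = 3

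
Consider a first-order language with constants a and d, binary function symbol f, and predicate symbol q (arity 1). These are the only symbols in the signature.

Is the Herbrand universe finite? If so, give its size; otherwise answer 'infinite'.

The signature has at least one function symbol (f, arity 2) and at least one constant (a).
Iterating f gives infinitely many distinct ground terms: a, f(a, a), f(f(a, a), f(a, a)), ...
So the Herbrand universe is infinite.

infinite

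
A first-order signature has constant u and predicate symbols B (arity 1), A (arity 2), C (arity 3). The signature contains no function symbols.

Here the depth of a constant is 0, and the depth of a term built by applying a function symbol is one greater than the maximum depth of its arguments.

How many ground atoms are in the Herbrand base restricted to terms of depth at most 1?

3

First count ground terms of depth ≤ 1.
With no function symbols every ground term is a constant, so there is exactly 1 ground term at every depth bound.
N_0 = 1
N_1 = 1
So |H| = 1.
A ground atom is a predicate applied to a tuple of terms from H, so the count is the sum over predicates of |H|^arity:
  B: 1;  A: 1^2 = 1;  C: 1^3 = 1
Total ground atoms: 1 + 1 + 1 = 3.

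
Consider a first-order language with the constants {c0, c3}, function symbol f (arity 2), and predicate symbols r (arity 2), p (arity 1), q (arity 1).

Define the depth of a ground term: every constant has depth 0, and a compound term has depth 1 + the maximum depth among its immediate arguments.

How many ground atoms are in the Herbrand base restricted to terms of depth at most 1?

48

First count ground terms of depth ≤ 1.
Let N_k count ground terms of depth at most k. Each non-constant term of depth ≤ k is some function symbol applied to depth-≤(k−1) arguments, giving N_k = 2 + N_{k-1}^2.
N_0 = 2
N_1 = 2 + 2^2 = 6
Explicitly: c0, c3, f(c0, c0), f(c0, c3), f(c3, c0), f(c3, c3).
So |H| = 6.
For each predicate symbol, the number of ground atoms is |H| raised to its arity; summing:
  r: 6^2 = 36;  p: 6;  q: 6
Total ground atoms: 36 + 6 + 6 = 48.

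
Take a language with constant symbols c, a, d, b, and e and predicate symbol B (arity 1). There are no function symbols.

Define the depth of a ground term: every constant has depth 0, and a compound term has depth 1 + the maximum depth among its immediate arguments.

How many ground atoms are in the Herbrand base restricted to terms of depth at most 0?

5

First count ground terms of depth ≤ 0.
With no function symbols every ground term is a constant, so there are exactly 5 ground terms at every depth bound.
N_0 = 5
So |H| = 5.
Ground atoms are formed by filling each argument slot of a predicate with a term from H, so an r-ary predicate gives |H|^r atoms:
  B: 5
Total ground atoms: 5.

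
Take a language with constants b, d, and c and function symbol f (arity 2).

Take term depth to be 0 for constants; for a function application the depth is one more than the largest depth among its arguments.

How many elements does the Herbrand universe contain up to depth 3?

If N_k denotes the number of depth-≤k ground terms, the 3 constants give N_0 = 3, and each function symbol of arity r contributes N_{k-1}^r new terms at level k: N_k = 3 + N_{k-1}^2.
N_0 = 3
N_1 = 3 + 3^2 = 12
N_2 = 3 + 12^2 = 147
N_3 = 3 + 147^2 = 21612

21612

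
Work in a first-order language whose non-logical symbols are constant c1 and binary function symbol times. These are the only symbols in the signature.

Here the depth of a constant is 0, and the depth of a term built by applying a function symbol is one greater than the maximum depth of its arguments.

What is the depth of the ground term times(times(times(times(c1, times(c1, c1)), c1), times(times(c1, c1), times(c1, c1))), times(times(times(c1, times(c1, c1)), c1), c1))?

5

depth(times(c1, c1)) = 1 + max(0, 0) = 1
depth(times(c1, times(c1, c1))) = 1 + max(0, 1) = 2
depth(times(times(c1, times(c1, c1)), c1)) = 1 + max(2, 0) = 3
depth(times(times(c1, c1), times(c1, c1))) = 1 + max(1, 1) = 2
depth(times(times(times(c1, times(c1, c1)), c1), times(times(c1, c1), times(c1, c1)))) = 1 + max(3, 2) = 4
depth(times(times(times(c1, times(c1, c1)), c1), c1)) = 1 + max(3, 0) = 4
depth(times(times(times(times(c1, times(c1, c1)), c1), times(times(c1, c1), times(c1, c1))), times(times(times(c1, times(c1, c1)), c1), c1))) = 1 + max(4, 4) = 5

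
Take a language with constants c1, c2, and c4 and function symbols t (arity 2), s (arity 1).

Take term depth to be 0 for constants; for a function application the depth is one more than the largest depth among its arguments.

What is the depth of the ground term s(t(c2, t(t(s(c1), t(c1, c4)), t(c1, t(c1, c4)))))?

5

depth(s(c1)) = 1 + depth(c1) = 1 + 0 = 1
depth(t(c1, c4)) = 1 + max(0, 0) = 1
depth(t(s(c1), t(c1, c4))) = 1 + max(1, 1) = 2
depth(t(c1, t(c1, c4))) = 1 + max(0, 1) = 2
depth(t(t(s(c1), t(c1, c4)), t(c1, t(c1, c4)))) = 1 + max(2, 2) = 3
depth(t(c2, t(t(s(c1), t(c1, c4)), t(c1, t(c1, c4))))) = 1 + max(0, 3) = 4
depth(s(t(c2, t(t(s(c1), t(c1, c4)), t(c1, t(c1, c4)))))) = 1 + depth(t(c2, t(t(s(c1), t(c1, c4)), t(c1, t(c1, c4))))) = 1 + 4 = 5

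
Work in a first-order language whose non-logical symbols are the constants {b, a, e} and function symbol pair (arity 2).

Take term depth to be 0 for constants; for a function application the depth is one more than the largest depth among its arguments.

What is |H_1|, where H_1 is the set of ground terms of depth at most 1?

Count level by level. With function symbols pair/2, the terms of depth ≤ k are the 3 constants together with each function applied to depth-≤(k−1) tuples, so N_k = 3 + N_{k-1}^2.
N_0 = 3
N_1 = 3 + 3^2 = 12
Explicitly: b, a, e, pair(b, b), pair(b, a), pair(b, e), pair(a, b), pair(a, a), pair(a, e), pair(e, b), pair(e, a), pair(e, e).

12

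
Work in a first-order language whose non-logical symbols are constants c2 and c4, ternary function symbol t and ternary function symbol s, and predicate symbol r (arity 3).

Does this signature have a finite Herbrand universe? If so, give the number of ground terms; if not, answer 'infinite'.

infinite

The signature has at least one function symbol (t, arity 3) and at least one constant (c2).
Iterating t gives infinitely many distinct ground terms: c2, t(c2, c2, c2), t(t(c2, c2, c2), t(c2, c2, c2), t(c2, c2, c2)), ...
So the Herbrand universe is infinite.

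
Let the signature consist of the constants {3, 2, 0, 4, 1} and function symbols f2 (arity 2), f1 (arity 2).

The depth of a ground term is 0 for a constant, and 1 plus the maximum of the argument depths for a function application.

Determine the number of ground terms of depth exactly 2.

6000

Let N_k count ground terms of depth at most k. Each non-constant term of depth ≤ k is some function symbol applied to depth-≤(k−1) arguments, giving N_k = 5 + N_{k-1}^2 + N_{k-1}^2.
N_0 = 5
N_1 = 5 + 5^2 + 5^2 = 55
N_2 = 5 + 55^2 + 55^2 = 6055
Terms of depth exactly 2: N_2 − N_1 = 6055 − 55 = 6000.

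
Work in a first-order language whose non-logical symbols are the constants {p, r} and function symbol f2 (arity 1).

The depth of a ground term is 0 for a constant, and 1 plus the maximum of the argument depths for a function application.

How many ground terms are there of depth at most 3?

8

Write N_k for the number of ground terms of depth ≤ k. A term of depth ≤ k is either a constant or a function symbol applied to arguments of depth ≤ k−1, so N_k = 2 + N_{k-1}.
N_0 = 2
N_1 = 2 + 2 = 4
N_2 = 2 + 4 = 6
N_3 = 2 + 6 = 8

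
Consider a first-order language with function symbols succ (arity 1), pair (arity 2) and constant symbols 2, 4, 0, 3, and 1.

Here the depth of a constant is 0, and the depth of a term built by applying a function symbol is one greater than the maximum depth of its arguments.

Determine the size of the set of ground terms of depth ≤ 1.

Write N_k for the number of ground terms of depth ≤ k. A term of depth ≤ k is either a constant or a function symbol applied to arguments of depth ≤ k−1, so N_k = 5 + N_{k-1} + N_{k-1}^2.
N_0 = 5
N_1 = 5 + 5 + 5^2 = 35

35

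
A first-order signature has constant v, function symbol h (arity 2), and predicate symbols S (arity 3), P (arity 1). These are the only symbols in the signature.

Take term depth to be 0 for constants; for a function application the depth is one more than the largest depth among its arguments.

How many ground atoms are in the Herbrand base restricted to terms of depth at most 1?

First count ground terms of depth ≤ 1.
Count level by level. With function symbols h/2, the terms of depth ≤ k are the 1 constant together with each function applied to depth-≤(k−1) tuples, so N_k = 1 + N_{k-1}^2.
N_0 = 1
N_1 = 1 + 1^2 = 2
Explicitly: v, h(v, v).
So |H| = 2.
For each predicate symbol, the number of ground atoms is |H| raised to its arity; summing:
  S: 2^3 = 8;  P: 2
Total ground atoms: 8 + 2 = 10.

10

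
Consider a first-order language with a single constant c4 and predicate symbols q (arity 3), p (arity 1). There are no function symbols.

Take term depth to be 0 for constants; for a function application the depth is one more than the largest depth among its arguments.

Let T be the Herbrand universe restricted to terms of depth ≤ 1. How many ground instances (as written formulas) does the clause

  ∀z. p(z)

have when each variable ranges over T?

1

Ground terms of depth ≤ 1:
  With no function symbols every ground term is a constant, so there is exactly 1 ground term at every depth bound.
  N_0 = 1
  N_1 = 1
  Explicitly: c4.
So there is exactly 1 ground term available for substitution.
The clause has 1 distinct variable (z), which appears in the body. In the free term algebra distinct substitutions yield syntactically distinct ground instances.
Number of ground instances = 1.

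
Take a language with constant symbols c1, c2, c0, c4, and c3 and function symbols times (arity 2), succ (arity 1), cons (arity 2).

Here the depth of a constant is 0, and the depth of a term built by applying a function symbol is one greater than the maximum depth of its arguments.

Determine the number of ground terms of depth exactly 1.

55

If N_k denotes the number of depth-≤k ground terms, the 5 constants give N_0 = 5, and each function symbol of arity r contributes N_{k-1}^r new terms at level k: N_k = 5 + N_{k-1}^2 + N_{k-1} + N_{k-1}^2.
N_0 = 5
N_1 = 5 + 5^2 + 5 + 5^2 = 60
Terms of depth exactly 1: N_1 − N_0 = 60 − 5 = 55.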